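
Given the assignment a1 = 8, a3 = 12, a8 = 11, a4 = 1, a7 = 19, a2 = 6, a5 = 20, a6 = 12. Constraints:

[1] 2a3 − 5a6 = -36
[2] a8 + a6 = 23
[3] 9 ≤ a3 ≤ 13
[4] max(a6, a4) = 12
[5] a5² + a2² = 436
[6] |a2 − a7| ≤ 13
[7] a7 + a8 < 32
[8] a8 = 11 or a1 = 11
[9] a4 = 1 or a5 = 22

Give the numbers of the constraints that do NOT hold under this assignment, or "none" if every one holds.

No violations.

[1] 2a3 − 5a6 = 2(12) − 5(12) = -36  holds
[2] a8 + a6 = 11 + 12 = 23  holds
[3] a3 = 12 lies in [9, 13]  holds
[4] max(12, 1) = 12  holds
[5] a5² + a2² = 20² + 6² = 400 + 36 = 436  holds
[6] |6 − 19| = 13; 13 ≤ 13  holds
[7] a7 + a8 = 19 + 11 = 30; 30 < 32  holds
[8] a8 = 11 = 11 (first disjunct)  holds
[9] a4 = 1 = 1 (first disjunct)  holds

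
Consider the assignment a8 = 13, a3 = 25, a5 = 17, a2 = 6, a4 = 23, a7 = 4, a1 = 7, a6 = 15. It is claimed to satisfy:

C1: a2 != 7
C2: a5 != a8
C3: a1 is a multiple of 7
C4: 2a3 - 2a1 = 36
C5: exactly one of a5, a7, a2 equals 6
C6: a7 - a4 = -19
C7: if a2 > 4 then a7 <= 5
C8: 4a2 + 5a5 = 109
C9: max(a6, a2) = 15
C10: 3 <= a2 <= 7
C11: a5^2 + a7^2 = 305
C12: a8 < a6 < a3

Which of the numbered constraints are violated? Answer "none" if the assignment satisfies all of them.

C1: a2 = 6, and 6 ≠ 7 — satisfied.
C2: a5 = 17, a8 = 13; distinct — satisfied.
C3: 7 / 7 = 1, so 7 divides 7 — satisfied.
C4: 2a3 - 2a1 = 2(25) - 2(7) = 36 — satisfied.
C5: a5=17, a7=4, a2=6; 1 of them equals 6 — satisfied.
C6: a7 - a4 = 4 - 23 = -19 — satisfied.
C7: a2 = 6 > 4, so we need a7 ≤ 5; a7 = 4 ≤ 5 — satisfied.
C8: 4a2 + 5a5 = 4(6) + 5(17) = 109 — satisfied.
C9: max(15, 6) = 15 — satisfied.
C10: a2 = 6 lies in [3, 7] — satisfied.
C11: a5^2 + a7^2 = 17^2 + 4^2 = 289 + 16 = 305 — satisfied.
C12: values 13 < 15 < 25 — satisfied.

All constraints are satisfied.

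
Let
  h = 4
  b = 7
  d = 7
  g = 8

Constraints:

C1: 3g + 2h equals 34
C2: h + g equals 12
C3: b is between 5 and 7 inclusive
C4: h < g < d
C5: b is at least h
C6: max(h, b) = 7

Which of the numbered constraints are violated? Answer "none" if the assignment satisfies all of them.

C1: 3g + 2h = 3(8) + 2(4) = 32, not 34  FAIL
C2: h + g = 4 + 8 = 12  OK
C3: b = 7 lies in [5, 7]  OK
C4: values 4, 8, 7; g = 8 is not < d = 7  FAIL
C5: b = 7, h = 4; 7 ≥ 4  OK
C6: max(4, 7) = 7  OK

The assignment fails constraints 1, 4.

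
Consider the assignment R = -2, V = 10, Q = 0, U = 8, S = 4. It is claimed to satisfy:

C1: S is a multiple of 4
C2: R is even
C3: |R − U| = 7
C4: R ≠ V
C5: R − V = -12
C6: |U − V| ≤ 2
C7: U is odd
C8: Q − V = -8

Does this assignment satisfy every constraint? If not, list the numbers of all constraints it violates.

C1: 4 / 4 = 1, so 4 divides 4  true
C2: R = -2 is even  true
C3: |-2 − 8| = 10, not 7  false
C4: R = -2, V = 10; distinct  true
C5: R − V = -2 − 10 = -12  true
C6: |8 − 10| = 2; 2 ≤ 2  true
C7: U = 8 is even  false
C8: Q − V = 0 − 10 = -10, not -8  false

No — constraints 3, 7, and 8 are not satisfied.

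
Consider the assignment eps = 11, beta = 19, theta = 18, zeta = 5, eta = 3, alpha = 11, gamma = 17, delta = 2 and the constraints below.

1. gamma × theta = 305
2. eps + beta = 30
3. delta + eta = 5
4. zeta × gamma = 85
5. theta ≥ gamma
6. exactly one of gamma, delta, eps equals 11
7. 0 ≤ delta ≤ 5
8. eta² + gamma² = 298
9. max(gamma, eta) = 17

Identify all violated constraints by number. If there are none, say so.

The assignment fails constraint 1.

1. gamma × theta = 17 × 18 = 306, not 305  no
2. eps + beta = 11 + 19 = 30  yes
3. delta + eta = 2 + 3 = 5  yes
4. zeta × gamma = 5 × 17 = 85  yes
5. theta = 18, gamma = 17; 18 ≥ 17  yes
6. gamma=17, delta=2, eps=11; 1 of them equals 11  yes
7. delta = 2 lies in [0, 5]  yes
8. eta² + gamma² = 3² + 17² = 9 + 289 = 298  yes
9. max(17, 3) = 17  yes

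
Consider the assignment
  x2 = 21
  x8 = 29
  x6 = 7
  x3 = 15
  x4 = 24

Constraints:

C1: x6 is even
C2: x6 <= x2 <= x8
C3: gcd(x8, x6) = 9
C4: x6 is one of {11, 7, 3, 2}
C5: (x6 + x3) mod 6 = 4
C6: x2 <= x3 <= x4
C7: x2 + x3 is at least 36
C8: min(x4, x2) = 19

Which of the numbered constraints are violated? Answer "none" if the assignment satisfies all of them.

Constraints 1, 3, 6, 8 are violated.

C1: x6 = 7 is odd — does not hold.
C2: values 7 <= 21 <= 29 — holds.
C3: gcd(29, 7) = 1, not 9 — does not hold.
C4: x6 = 7 is in {11, 7, 3, 2} — holds.
C5: x6 + x3 = 22; 22 mod 6 = 4 — holds.
C6: values 21, 15, 24; x2 = 21 is not <= x3 = 15 — does not hold.
C7: x2 + x3 = 21 + 15 = 36; 36 ≥ 36 — holds.
C8: min(24, 21) = 21, not 19 — does not hold.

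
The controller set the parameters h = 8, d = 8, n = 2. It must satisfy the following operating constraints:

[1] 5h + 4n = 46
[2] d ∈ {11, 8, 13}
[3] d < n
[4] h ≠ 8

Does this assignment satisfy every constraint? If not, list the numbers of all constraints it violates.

[1] 5h + 4n = 5(8) + 4(2) = 48, not 46 — does not hold.
[2] d = 8 is in {11, 8, 13} — holds.
[3] d = 8, n = 2; 8 ≥ 2 (want <) — does not hold.
[4] h = 8, but 8 is required to differ — does not hold.

The assignment fails constraints 1, 3, and 4.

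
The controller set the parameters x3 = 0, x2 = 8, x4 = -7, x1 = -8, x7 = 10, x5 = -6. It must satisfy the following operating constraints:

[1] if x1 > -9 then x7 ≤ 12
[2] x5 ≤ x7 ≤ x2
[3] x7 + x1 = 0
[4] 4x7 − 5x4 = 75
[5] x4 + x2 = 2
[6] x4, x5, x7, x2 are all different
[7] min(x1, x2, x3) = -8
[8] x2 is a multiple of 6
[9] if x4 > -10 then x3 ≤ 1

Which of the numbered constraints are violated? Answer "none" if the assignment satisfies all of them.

[1] x1 = -8 > -9, so we need x7 ≤ 12; x7 = 10 ≤ 12 — holds.
[2] values -6, 10, 8; x7 = 10 is not ≤ x2 = 8 — does not hold.
[3] x7 + x1 = 10 + (-8) = 2, not 0 — does not hold.
[4] 4x7 − 5x4 = 4(10) − 5(-7) = 75 — holds.
[5] x4 + x2 = -7 + 8 = 1, not 2 — does not hold.
[6] values -7, -6, 10, 8 are pairwise distinct — holds.
[7] min(-8, 8, 0) = -8 — holds.
[8] 8 = 6×1 + 2, so 6 does not divide 8 — does not hold.
[9] x4 = -7 > -10, so we need x3 ≤ 1; x3 = 0 ≤ 1 — holds.

Constraints 2, 3, 5, and 8 are violated.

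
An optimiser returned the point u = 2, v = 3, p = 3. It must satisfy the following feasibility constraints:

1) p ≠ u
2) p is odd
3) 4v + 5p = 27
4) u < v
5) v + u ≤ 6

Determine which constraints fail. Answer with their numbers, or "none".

1) p = 3, u = 2; distinct  yes
2) p = 3 is odd  yes
3) 4v + 5p = 4(3) + 5(3) = 27  yes
4) u = 2, v = 3; 2 < 3  yes
5) v + u = 3 + 2 = 5; 5 ≤ 6  yes

Yes — all constraints hold.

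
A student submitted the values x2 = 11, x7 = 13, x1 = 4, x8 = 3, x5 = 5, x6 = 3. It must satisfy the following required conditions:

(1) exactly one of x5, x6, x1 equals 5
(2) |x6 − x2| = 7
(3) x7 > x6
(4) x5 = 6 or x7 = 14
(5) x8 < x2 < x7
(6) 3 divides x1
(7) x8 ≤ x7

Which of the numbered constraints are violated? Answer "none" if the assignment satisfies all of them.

(1) x5=5, x6=3, x1=4; 1 of them equals 5  OK
(2) |3 − 11| = 8, not 7  FAIL
(3) x7 = 13, x6 = 3; 13 > 3  OK
(4) x5 = 5 ≠ 6 and x7 = 13 ≠ 14; both disjuncts false  FAIL
(5) values 3 < 11 < 13  OK
(6) 4 = 3×1 + 1, so 3 does not divide 4  FAIL
(7) x8 = 3, x7 = 13; 3 ≤ 13  OK

Constraints 2, 4, 6 are violated.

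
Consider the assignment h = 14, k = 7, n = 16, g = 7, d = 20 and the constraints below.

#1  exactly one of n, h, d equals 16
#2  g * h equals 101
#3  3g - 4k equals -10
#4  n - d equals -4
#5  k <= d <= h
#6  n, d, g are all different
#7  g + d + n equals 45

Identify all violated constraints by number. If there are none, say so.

#1 n=16, h=14, d=20; 1 of them equals 16 — OK.
#2 g * h = 7 * 14 = 98, not 101 — violated.
#3 3g - 4k = 3(7) - 4(7) = -7, not -10 — violated.
#4 n - d = 16 - 20 = -4 — OK.
#5 values 7, 20, 14; d = 20 is not <= h = 14 — violated.
#6 values 16, 20, 7 are pairwise distinct — OK.
#7 g + d + n = 7 + 20 + 16 = 43, not 45 — violated.

Constraints 2, 3, 5, 7 do not hold.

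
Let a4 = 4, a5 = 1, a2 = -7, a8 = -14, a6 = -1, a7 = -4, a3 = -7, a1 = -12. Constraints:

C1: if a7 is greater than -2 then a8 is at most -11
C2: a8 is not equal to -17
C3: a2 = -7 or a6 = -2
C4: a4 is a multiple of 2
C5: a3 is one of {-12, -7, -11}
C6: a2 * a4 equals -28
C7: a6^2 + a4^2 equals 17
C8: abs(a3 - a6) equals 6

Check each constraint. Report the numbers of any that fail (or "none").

The assignment satisfies every constraint.

C1: a7 = -4, not > -2; antecedent false, conditional vacuously true  true
C2: a8 = -14, and -14 ≠ -17  true
C3: a2 = -7 = -7 (first disjunct)  true
C4: 4 / 2 = 2, so 2 divides 4  true
C5: a3 = -7 is in {-12, -7, -11}  true
C6: a2 * a4 = -7 * 4 = -28  true
C7: a6^2 + a4^2 = (-1)^2 + 4^2 = 1 + 16 = 17  true
C8: abs(-7 - (-1)) = 6  true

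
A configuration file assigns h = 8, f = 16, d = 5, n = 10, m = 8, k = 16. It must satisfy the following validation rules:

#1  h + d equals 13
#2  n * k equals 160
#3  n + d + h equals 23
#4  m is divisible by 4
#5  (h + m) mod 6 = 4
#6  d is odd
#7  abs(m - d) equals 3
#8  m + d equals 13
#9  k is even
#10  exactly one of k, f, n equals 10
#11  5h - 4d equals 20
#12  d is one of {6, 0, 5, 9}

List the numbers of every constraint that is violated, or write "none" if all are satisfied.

#1 h + d = 8 + 5 = 13  holds
#2 n * k = 10 * 16 = 160  holds
#3 n + d + h = 10 + 5 + 8 = 23  holds
#4 8 / 4 = 2, so 4 divides 8  holds
#5 h + m = 16; 16 mod 6 = 4  holds
#6 d = 5 is odd  holds
#7 abs(8 - 5) = 3  holds
#8 m + d = 8 + 5 = 13  holds
#9 k = 16 is even  holds
#10 k=16, f=16, n=10; 1 of them equals 10  holds
#11 5h - 4d = 5(8) - 4(5) = 20  holds
#12 d = 5 is in {6, 0, 5, 9}  holds

Yes — all constraints hold.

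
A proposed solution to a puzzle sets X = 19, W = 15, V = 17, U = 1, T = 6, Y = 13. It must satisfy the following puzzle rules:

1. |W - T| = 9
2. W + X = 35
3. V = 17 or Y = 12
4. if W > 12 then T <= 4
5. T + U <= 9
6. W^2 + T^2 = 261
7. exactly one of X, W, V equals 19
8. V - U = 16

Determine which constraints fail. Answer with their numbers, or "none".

1. |15 - 6| = 9  ✔
2. W + X = 15 + 19 = 34, not 35  ✘
3. V = 17 = 17 (first disjunct)  ✔
4. W = 15 > 12, so we need T ≤ 4; but T = 6 > 4  ✘
5. T + U = 6 + 1 = 7; 7 ≤ 9  ✔
6. W^2 + T^2 = 15^2 + 6^2 = 225 + 36 = 261  ✔
7. X=19, W=15, V=17; 1 of them equals 19  ✔
8. V - U = 17 - 1 = 16  ✔

Constraints 2 and 4 do not hold.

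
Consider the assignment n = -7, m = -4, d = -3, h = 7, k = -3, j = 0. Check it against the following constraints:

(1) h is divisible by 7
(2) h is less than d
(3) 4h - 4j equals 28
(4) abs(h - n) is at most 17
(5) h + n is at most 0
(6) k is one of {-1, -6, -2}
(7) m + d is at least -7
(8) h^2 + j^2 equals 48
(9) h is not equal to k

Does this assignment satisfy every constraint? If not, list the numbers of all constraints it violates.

Constraints 2, 6, and 8 do not hold.

(1) 7 / 7 = 1, so 7 divides 7  true
(2) h = 7, d = -3; 7 ≥ -3 (want <)  false
(3) 4h - 4j = 4(7) - 4(0) = 28  true
(4) abs(7 - (-7)) = 14; 14 ≤ 17  true
(5) h + n = 7 + (-7) = 0; 0 ≤ 0  true
(6) k = -3 is not in {-1, -6, -2}  false
(7) m + d = -4 + (-3) = -7; -7 ≥ -7  true
(8) h^2 + j^2 = 7^2 + 0^2 = 49 + 0 = 49, not 48  false
(9) h = 7, k = -3; distinct  true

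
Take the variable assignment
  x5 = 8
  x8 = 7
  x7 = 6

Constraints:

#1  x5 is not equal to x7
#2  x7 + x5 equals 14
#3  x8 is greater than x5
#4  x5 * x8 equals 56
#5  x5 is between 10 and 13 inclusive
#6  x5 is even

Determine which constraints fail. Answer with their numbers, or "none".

#1 x5 = 8, x7 = 6; distinct — OK.
#2 x7 + x5 = 6 + 8 = 14 — OK.
#3 x8 = 7, x5 = 8; 7 ≤ 8 (want >) — violated.
#4 x5 * x8 = 8 * 7 = 56 — OK.
#5 x5 = 8 is outside [10, 13] — violated.
#6 x5 = 8 is even — OK.

Violated: 3 and 5.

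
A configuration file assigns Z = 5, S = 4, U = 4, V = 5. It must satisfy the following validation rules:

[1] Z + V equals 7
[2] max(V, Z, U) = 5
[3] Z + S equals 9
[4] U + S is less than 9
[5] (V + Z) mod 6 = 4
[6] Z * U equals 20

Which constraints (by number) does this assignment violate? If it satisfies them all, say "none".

Constraint 1 does not hold.

[1] Z + V = 5 + 5 = 10, not 7  false
[2] max(5, 5, 4) = 5  true
[3] Z + S = 5 + 4 = 9  true
[4] U + S = 4 + 4 = 8; 8 < 9  true
[5] V + Z = 10; 10 mod 6 = 4  true
[6] Z * U = 5 * 4 = 20  true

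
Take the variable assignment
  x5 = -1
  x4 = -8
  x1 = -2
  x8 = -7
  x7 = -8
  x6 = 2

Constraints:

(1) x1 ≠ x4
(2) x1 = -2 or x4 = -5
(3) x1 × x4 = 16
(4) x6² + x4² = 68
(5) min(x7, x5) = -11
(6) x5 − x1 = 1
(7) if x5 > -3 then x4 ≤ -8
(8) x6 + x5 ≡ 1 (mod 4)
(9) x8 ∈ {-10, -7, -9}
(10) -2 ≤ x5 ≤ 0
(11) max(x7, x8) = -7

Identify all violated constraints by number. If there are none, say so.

(1) x1 = -2, x4 = -8; distinct — holds.
(2) x1 = -2 = -2 (first disjunct) — holds.
(3) x1 × x4 = -2 × (-8) = 16 — holds.
(4) x6² + x4² = 2² + (-8)² = 4 + 64 = 68 — holds.
(5) min(-8, -1) = -8, not -11 — fails.
(6) x5 − x1 = -1 − (-2) = 1 — holds.
(7) x5 = -1 > -3, so we need x4 ≤ -8; x4 = -8 ≤ -8 — holds.
(8) x6 + x5 = 1; 1 mod 4 = 1 — holds.
(9) x8 = -7 is in {-10, -7, -9} — holds.
(10) x5 = -1 lies in [-2, 0] — holds.
(11) max(-8, -7) = -7 — holds.

The assignment fails constraint 5.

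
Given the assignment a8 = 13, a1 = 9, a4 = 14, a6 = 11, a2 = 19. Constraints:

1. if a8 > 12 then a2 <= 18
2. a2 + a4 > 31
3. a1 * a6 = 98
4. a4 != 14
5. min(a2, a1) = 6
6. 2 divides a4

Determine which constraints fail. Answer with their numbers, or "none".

1. a8 = 13 > 12, so we need a2 ≤ 18; but a2 = 19 > 18  FAIL
2. a2 + a4 = 19 + 14 = 33; 33 > 31  OK
3. a1 * a6 = 9 * 11 = 99, not 98  FAIL
4. a4 = 14, but 14 is required to differ  FAIL
5. min(19, 9) = 9, not 6  FAIL
6. 14 / 2 = 7, so 2 divides 14  OK

Constraints 1, 3, 4, 5 do not hold.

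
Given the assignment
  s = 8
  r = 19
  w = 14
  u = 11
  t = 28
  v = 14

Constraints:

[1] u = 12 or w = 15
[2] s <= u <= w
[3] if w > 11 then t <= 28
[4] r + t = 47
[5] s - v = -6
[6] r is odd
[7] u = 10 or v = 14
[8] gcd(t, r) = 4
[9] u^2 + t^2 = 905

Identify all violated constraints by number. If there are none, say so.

Constraints 1, 8 are violated.

[1] u = 11 ≠ 12 and w = 14 ≠ 15; both disjuncts false  no
[2] values 8 <= 11 <= 14  yes
[3] w = 14 > 11, so we need t ≤ 28; t = 28 ≤ 28  yes
[4] r + t = 19 + 28 = 47  yes
[5] s - v = 8 - 14 = -6  yes
[6] r = 19 is odd  yes
[7] u = 11 ≠ 10, but v = 14 = 14 (second disjunct)  yes
[8] gcd(28, 19) = 1, not 4  no
[9] u^2 + t^2 = 11^2 + 28^2 = 121 + 784 = 905  yes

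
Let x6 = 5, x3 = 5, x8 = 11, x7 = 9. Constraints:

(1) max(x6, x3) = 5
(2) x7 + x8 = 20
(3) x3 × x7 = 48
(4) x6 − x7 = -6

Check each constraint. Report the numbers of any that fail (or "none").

(1) max(5, 5) = 5 — satisfied.
(2) x7 + x8 = 9 + 11 = 20 — satisfied.
(3) x3 × x7 = 5 × 9 = 45, not 48 — violated.
(4) x6 − x7 = 5 − 9 = -4, not -6 — violated.

The assignment fails constraints 3, 4.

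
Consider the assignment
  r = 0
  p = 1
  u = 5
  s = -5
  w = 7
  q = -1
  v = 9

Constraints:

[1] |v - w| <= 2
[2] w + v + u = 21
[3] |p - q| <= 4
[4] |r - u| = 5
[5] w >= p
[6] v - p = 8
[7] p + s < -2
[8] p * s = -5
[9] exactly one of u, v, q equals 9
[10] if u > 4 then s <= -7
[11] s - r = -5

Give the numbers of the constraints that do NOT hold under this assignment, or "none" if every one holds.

The assignment fails constraint 10.

[1] |9 - 7| = 2; 2 ≤ 2  yes
[2] w + v + u = 7 + 9 + 5 = 21  yes
[3] |1 - (-1)| = 2; 2 ≤ 4  yes
[4] |0 - 5| = 5  yes
[5] w = 7, p = 1; 7 ≥ 1  yes
[6] v - p = 9 - 1 = 8  yes
[7] p + s = 1 + (-5) = -4; -4 < -2  yes
[8] p * s = 1 * (-5) = -5  yes
[9] u=5, v=9, q=-1; 1 of them equals 9  yes
[10] u = 5 > 4, so we need s ≤ -7; but s = -5 > -7  no
[11] s - r = -5 - 0 = -5  yes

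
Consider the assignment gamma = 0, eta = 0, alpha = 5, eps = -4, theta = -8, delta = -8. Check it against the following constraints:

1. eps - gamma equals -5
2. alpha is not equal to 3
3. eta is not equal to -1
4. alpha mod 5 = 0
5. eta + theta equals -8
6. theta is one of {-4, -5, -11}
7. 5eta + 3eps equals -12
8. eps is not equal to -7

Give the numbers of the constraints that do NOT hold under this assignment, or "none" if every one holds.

1. eps - gamma = -4 - 0 = -4, not -5  false
2. alpha = 5, and 5 ≠ 3  true
3. eta = 0, and 0 ≠ -1  true
4. 5 mod 5 = 0  true
5. eta + theta = 0 + (-8) = -8  true
6. theta = -8 is not in {-4, -5, -11}  false
7. 5eta + 3eps = 5(0) + 3(-4) = -12  true
8. eps = -4, and -4 ≠ -7  true

The assignment fails constraints 1, 6.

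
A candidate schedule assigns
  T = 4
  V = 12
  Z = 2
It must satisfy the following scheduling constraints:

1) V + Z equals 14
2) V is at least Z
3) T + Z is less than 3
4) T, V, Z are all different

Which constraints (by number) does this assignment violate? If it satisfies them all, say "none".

No — constraint 3 is not satisfied.

1) V + Z = 12 + 2 = 14 — OK.
2) V = 12, Z = 2; 12 ≥ 2 — OK.
3) T + Z = 4 + 2 = 6; 6 ≥ 3, bound 3 not met — violated.
4) values 4, 12, 2 are pairwise distinct — OK.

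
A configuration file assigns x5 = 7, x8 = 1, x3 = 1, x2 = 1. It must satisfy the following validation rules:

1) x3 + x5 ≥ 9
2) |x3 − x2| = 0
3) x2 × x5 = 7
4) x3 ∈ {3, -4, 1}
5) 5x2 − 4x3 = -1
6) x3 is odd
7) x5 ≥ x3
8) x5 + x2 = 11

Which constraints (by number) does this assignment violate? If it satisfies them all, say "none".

1) x3 + x5 = 1 + 7 = 8; 8 < 9, bound 9 not met — does not hold.
2) |1 − 1| = 0 — holds.
3) x2 × x5 = 1 × 7 = 7 — holds.
4) x3 = 1 is in {3, -4, 1} — holds.
5) 5x2 − 4x3 = 5(1) − 4(1) = 1, not -1 — does not hold.
6) x3 = 1 is odd — holds.
7) x5 = 7, x3 = 1; 7 ≥ 1 — holds.
8) x5 + x2 = 7 + 1 = 8, not 11 — does not hold.

No — constraints 1, 5, 8 are not satisfied.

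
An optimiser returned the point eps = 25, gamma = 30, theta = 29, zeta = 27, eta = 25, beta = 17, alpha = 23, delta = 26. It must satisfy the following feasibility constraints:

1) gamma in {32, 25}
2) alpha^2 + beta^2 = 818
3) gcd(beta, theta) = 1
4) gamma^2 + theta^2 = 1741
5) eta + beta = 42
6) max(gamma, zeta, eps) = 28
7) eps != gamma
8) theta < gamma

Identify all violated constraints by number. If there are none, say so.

1) gamma = 30 is not in {32, 25}  FAIL
2) alpha^2 + beta^2 = 23^2 + 17^2 = 529 + 289 = 818  OK
3) gcd(17, 29) = 1  OK
4) gamma^2 + theta^2 = 30^2 + 29^2 = 900 + 841 = 1741  OK
5) eta + beta = 25 + 17 = 42  OK
6) max(30, 27, 25) = 30, not 28  FAIL
7) eps = 25, gamma = 30; distinct  OK
8) theta = 29, gamma = 30; 29 < 30  OK

Violated: 1, 6.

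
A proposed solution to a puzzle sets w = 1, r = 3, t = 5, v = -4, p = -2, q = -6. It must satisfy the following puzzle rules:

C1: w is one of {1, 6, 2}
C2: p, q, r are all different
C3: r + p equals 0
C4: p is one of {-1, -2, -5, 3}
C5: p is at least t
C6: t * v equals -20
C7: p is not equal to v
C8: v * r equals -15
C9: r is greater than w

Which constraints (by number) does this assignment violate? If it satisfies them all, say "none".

Constraints 3, 5, and 8 are violated.

C1: w = 1 is in {1, 6, 2}  yes
C2: values -2, -6, 3 are pairwise distinct  yes
C3: r + p = 3 + (-2) = 1, not 0  no
C4: p = -2 is in {-1, -2, -5, 3}  yes
C5: p = -2, t = 5; -2 < 5 (want ≥)  no
C6: t * v = 5 * (-4) = -20  yes
C7: p = -2, v = -4; distinct  yes
C8: v * r = -4 * 3 = -12, not -15  no
C9: r = 3, w = 1; 3 > 1  yes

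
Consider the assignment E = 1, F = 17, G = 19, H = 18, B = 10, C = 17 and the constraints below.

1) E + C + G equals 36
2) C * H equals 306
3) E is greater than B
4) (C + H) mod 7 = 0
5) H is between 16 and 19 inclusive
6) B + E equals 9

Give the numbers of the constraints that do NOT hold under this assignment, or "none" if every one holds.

No — constraints 1, 3, 6 are not satisfied.

1) E + C + G = 1 + 17 + 19 = 37, not 36  FAIL
2) C * H = 17 * 18 = 306  OK
3) E = 1, B = 10; 1 ≤ 10 (want >)  FAIL
4) C + H = 35; 35 mod 7 = 0  OK
5) H = 18 lies in [16, 19]  OK
6) B + E = 10 + 1 = 11, not 9  FAIL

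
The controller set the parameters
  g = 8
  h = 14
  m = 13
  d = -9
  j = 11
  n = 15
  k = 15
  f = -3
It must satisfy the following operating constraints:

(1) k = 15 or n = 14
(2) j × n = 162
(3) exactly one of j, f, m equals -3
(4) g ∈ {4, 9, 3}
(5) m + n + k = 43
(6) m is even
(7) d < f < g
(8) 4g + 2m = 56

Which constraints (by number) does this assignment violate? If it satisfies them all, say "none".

(1) k = 15 = 15 (first disjunct)  ✔
(2) j × n = 11 × 15 = 165, not 162  ✘
(3) j=11, f=-3, m=13; 1 of them equals -3  ✔
(4) g = 8 is not in {4, 9, 3}  ✘
(5) m + n + k = 13 + 15 + 15 = 43  ✔
(6) m = 13 is odd  ✘
(7) values -9 < -3 < 8  ✔
(8) 4g + 2m = 4(8) + 2(13) = 58, not 56  ✘

Constraints 2, 4, 6, and 8 do not hold.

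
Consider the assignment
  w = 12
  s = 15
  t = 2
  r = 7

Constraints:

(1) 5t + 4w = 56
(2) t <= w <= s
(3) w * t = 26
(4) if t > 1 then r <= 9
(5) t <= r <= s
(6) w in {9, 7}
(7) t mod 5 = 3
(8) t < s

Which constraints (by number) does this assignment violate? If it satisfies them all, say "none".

Constraints 1, 3, 6, and 7 do not hold.

(1) 5t + 4w = 5(2) + 4(12) = 58, not 56 — fails.
(2) values 2 <= 12 <= 15 — holds.
(3) w * t = 12 * 2 = 24, not 26 — fails.
(4) t = 2 > 1, so we need r ≤ 9; r = 7 ≤ 9 — holds.
(5) values 2 <= 7 <= 15 — holds.
(6) w = 12 is not in {9, 7} — fails.
(7) 2 mod 5 = 2, not 3 — fails.
(8) t = 2, s = 15; 2 < 15 — holds.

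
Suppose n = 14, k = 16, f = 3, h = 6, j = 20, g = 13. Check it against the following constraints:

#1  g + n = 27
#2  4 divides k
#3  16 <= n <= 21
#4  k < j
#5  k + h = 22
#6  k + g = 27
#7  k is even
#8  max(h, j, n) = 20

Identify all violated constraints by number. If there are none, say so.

#1 g + n = 13 + 14 = 27  true
#2 16 / 4 = 4, so 4 divides 16  true
#3 n = 14 is outside [16, 21]  false
#4 k = 16, j = 20; 16 < 20  true
#5 k + h = 16 + 6 = 22  true
#6 k + g = 16 + 13 = 29, not 27  false
#7 k = 16 is even  true
#8 max(6, 20, 14) = 20  true

Violated: 3 and 6.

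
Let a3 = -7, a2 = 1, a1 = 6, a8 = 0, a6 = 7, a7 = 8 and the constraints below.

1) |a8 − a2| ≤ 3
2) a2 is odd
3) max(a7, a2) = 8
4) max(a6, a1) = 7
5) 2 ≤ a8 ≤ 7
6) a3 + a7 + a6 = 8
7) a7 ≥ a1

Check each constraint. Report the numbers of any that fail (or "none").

Constraint 5 is violated.

1) |0 − 1| = 1; 1 ≤ 3 — holds.
2) a2 = 1 is odd — holds.
3) max(8, 1) = 8 — holds.
4) max(7, 6) = 7 — holds.
5) a8 = 0 is outside [2, 7] — does not hold.
6) a3 + a7 + a6 = -7 + 8 + 7 = 8 — holds.
7) a7 = 8, a1 = 6; 8 ≥ 6 — holds.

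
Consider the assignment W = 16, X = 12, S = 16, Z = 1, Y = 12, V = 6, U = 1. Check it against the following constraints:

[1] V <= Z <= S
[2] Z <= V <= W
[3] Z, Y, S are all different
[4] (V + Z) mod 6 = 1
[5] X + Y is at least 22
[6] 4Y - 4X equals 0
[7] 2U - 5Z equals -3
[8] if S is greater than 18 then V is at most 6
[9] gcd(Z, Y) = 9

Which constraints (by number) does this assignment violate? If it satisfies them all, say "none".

The assignment fails constraints 1, 9.

[1] values 6, 1, 16; V = 6 is not <= Z = 1  false
[2] values 1 <= 6 <= 16  true
[3] values 1, 12, 16 are pairwise distinct  true
[4] V + Z = 7; 7 mod 6 = 1  true
[5] X + Y = 12 + 12 = 24; 24 ≥ 22  true
[6] 4Y - 4X = 4(12) - 4(12) = 0  true
[7] 2U - 5Z = 2(1) - 5(1) = -3  true
[8] S = 16, not > 18; antecedent false, conditional vacuously true  true
[9] gcd(1, 12) = 1, not 9  false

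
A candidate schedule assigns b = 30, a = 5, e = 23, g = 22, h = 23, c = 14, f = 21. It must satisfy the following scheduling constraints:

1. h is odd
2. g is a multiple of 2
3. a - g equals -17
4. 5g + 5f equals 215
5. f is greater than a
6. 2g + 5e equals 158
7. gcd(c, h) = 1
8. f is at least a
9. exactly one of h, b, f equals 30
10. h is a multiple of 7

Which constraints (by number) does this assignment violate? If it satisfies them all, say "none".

Constraints 6 and 10 are violated.

1. h = 23 is odd — holds.
2. 22 / 2 = 11, so 2 divides 22 — holds.
3. a - g = 5 - 22 = -17 — holds.
4. 5g + 5f = 5(22) + 5(21) = 215 — holds.
5. f = 21, a = 5; 21 > 5 — holds.
6. 2g + 5e = 2(22) + 5(23) = 159, not 158 — fails.
7. gcd(14, 23) = 1 — holds.
8. f = 21, a = 5; 21 ≥ 5 — holds.
9. h=23, b=30, f=21; 1 of them equals 30 — holds.
10. 23 = 7*3 + 2, so 7 does not divide 23 — fails.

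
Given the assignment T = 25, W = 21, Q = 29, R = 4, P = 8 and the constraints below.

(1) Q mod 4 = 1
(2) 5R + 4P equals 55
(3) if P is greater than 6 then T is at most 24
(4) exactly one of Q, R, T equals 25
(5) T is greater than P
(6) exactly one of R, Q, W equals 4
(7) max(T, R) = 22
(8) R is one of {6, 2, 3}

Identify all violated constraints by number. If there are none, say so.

(1) 29 mod 4 = 1  ✓
(2) 5R + 4P = 5(4) + 4(8) = 52, not 55  ✗
(3) P = 8 > 6, so we need T ≤ 24; but T = 25 > 24  ✗
(4) Q=29, R=4, T=25; 1 of them equals 25  ✓
(5) T = 25, P = 8; 25 > 8  ✓
(6) R=4, Q=29, W=21; 1 of them equals 4  ✓
(7) max(25, 4) = 25, not 22  ✗
(8) R = 4 is not in {6, 2, 3}  ✗

No — constraints 2, 3, 7, and 8 are not satisfied.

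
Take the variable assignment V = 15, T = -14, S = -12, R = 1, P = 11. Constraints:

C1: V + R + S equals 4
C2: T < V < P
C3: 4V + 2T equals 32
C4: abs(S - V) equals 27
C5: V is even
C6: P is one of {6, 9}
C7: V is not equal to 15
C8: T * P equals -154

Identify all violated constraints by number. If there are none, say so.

C1: V + R + S = 15 + 1 + (-12) = 4 — holds.
C2: values -14, 15, 11; V = 15 is not < P = 11 — fails.
C3: 4V + 2T = 4(15) + 2(-14) = 32 — holds.
C4: abs(-12 - 15) = 27 — holds.
C5: V = 15 is odd — fails.
C6: P = 11 is not in {6, 9} — fails.
C7: V = 15, but 15 is required to differ — fails.
C8: T * P = -14 * 11 = -154 — holds.

Constraints 2, 5, 6, 7 do not hold.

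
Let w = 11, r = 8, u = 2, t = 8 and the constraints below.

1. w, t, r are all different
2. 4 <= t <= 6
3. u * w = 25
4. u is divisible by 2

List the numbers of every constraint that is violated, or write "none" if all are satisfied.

1. t = r = 8, not all different  FAIL
2. t = 8 is outside [4, 6]  FAIL
3. u * w = 2 * 11 = 22, not 25  FAIL
4. 2 / 2 = 1, so 2 divides 2  OK

Constraints 1, 2, and 3 do not hold.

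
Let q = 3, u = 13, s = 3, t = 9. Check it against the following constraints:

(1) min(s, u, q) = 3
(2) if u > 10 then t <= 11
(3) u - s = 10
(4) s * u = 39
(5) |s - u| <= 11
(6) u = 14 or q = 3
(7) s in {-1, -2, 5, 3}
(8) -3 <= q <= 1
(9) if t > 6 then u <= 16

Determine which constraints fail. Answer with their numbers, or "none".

(1) min(3, 13, 3) = 3  yes
(2) u = 13 > 10, so we need t ≤ 11; t = 9 ≤ 11  yes
(3) u - s = 13 - 3 = 10  yes
(4) s * u = 3 * 13 = 39  yes
(5) |3 - 13| = 10; 10 ≤ 11  yes
(6) u = 13 ≠ 14, but q = 3 = 3 (second disjunct)  yes
(7) s = 3 is in {-1, -2, 5, 3}  yes
(8) q = 3 is outside [-3, 1]  no
(9) t = 9 > 6, so we need u ≤ 16; u = 13 ≤ 16  yes

The assignment fails constraint 8.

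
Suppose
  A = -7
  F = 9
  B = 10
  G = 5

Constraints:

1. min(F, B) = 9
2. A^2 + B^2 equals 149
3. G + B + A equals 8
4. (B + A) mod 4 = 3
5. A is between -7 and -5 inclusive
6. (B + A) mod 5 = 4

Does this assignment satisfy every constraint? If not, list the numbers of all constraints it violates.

1. min(9, 10) = 9 — OK.
2. A^2 + B^2 = (-7)^2 + 10^2 = 49 + 100 = 149 — OK.
3. G + B + A = 5 + 10 + (-7) = 8 — OK.
4. B + A = 3; 3 mod 4 = 3 — OK.
5. A = -7 lies in [-7, -5] — OK.
6. B + A = 3; 3 mod 5 = 3, not 4 — violated.

No — constraint 6 is not satisfied.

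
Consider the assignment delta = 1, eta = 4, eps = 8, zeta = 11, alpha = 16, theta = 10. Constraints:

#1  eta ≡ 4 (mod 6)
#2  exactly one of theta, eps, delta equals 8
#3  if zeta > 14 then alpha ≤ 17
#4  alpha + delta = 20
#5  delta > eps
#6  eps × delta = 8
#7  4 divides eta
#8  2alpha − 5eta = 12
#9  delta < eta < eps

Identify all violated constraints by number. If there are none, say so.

No — constraints 4 and 5 are not satisfied.

#1 4 mod 6 = 4 — OK.
#2 theta=10, eps=8, delta=1; 1 of them equals 8 — OK.
#3 zeta = 11, not > 14; antecedent false, conditional vacuously true — OK.
#4 alpha + delta = 16 + 1 = 17, not 20 — violated.
#5 delta = 1, eps = 8; 1 ≤ 8 (want >) — violated.
#6 eps × delta = 8 × 1 = 8 — OK.
#7 4 / 4 = 1, so 4 divides 4 — OK.
#8 2alpha − 5eta = 2(16) − 5(4) = 12 — OK.
#9 values 1 < 4 < 8 — OK.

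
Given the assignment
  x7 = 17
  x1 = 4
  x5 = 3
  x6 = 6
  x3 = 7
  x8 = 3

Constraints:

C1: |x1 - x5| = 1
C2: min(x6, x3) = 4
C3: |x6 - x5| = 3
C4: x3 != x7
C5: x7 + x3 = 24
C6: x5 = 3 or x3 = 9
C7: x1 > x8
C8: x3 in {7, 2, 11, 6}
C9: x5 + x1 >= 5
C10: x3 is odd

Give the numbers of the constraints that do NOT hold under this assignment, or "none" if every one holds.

C1: |4 - 3| = 1 — holds.
C2: min(6, 7) = 6, not 4 — does not hold.
C3: |6 - 3| = 3 — holds.
C4: x3 = 7, x7 = 17; distinct — holds.
C5: x7 + x3 = 17 + 7 = 24 — holds.
C6: x5 = 3 = 3 (first disjunct) — holds.
C7: x1 = 4, x8 = 3; 4 > 3 — holds.
C8: x3 = 7 is in {7, 2, 11, 6} — holds.
C9: x5 + x1 = 3 + 4 = 7; 7 ≥ 5 — holds.
C10: x3 = 7 is odd — holds.

Violated: 2.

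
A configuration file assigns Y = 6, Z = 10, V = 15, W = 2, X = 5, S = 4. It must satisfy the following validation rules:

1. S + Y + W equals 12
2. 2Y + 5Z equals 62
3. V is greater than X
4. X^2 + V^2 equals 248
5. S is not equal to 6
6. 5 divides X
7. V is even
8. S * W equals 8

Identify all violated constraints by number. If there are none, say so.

No — constraints 4 and 7 are not satisfied.

1. S + Y + W = 4 + 6 + 2 = 12  ✔
2. 2Y + 5Z = 2(6) + 5(10) = 62  ✔
3. V = 15, X = 5; 15 > 5  ✔
4. X^2 + V^2 = 5^2 + 15^2 = 25 + 225 = 250, not 248  ✘
5. S = 4, and 4 ≠ 6  ✔
6. 5 / 5 = 1, so 5 divides 5  ✔
7. V = 15 is odd  ✘
8. S * W = 4 * 2 = 8  ✔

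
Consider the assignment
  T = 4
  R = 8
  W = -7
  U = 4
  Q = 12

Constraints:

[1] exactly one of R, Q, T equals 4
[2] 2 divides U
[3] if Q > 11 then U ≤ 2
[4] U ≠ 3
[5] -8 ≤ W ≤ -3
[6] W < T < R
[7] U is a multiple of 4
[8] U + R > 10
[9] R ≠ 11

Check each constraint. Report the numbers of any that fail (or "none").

The assignment fails constraint 3.

[1] R=8, Q=12, T=4; 1 of them equals 4  true
[2] 4 / 2 = 2, so 2 divides 4  true
[3] Q = 12 > 11, so we need U ≤ 2; but U = 4 > 2  false
[4] U = 4, and 4 ≠ 3  true
[5] W = -7 lies in [-8, -3]  true
[6] values -7 < 4 < 8  true
[7] 4 / 4 = 1, so 4 divides 4  true
[8] U + R = 4 + 8 = 12; 12 > 10  true
[9] R = 8, and 8 ≠ 11  true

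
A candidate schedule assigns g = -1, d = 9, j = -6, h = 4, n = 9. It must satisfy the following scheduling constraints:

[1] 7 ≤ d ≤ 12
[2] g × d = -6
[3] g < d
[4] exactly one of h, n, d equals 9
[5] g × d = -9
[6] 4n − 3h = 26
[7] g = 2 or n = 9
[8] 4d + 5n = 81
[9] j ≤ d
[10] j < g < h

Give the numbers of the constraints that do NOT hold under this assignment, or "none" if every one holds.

The assignment fails constraints 2, 4, 6.

[1] d = 9 lies in [7, 12] — holds.
[2] g × d = -1 × 9 = -9, not -6 — fails.
[3] g = -1, d = 9; -1 < 9 — holds.
[4] h=4, n=9, d=9; 2 of them equal 9, not exactly one — fails.
[5] g × d = -1 × 9 = -9 — holds.
[6] 4n − 3h = 4(9) − 3(4) = 24, not 26 — fails.
[7] g = -1 ≠ 2, but n = 9 = 9 (second disjunct) — holds.
[8] 4d + 5n = 4(9) + 5(9) = 81 — holds.
[9] j = -6, d = 9; -6 ≤ 9 — holds.
[10] values -6 < -1 < 4 — holds.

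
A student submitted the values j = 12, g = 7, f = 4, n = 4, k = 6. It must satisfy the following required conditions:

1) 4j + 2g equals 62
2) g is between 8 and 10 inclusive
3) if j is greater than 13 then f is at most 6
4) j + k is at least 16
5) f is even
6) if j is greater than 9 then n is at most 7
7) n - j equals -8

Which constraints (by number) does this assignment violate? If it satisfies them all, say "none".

No — constraint 2 is not satisfied.

1) 4j + 2g = 4(12) + 2(7) = 62 — holds.
2) g = 7 is outside [8, 10] — does not hold.
3) j = 12, not > 13; antecedent false, conditional vacuously true — holds.
4) j + k = 12 + 6 = 18; 18 ≥ 16 — holds.
5) f = 4 is even — holds.
6) j = 12 > 9, so we need n ≤ 7; n = 4 ≤ 7 — holds.
7) n - j = 4 - 12 = -8 — holds.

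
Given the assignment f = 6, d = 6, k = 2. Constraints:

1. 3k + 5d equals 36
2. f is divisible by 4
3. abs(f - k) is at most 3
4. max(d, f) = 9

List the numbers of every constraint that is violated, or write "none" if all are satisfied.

The assignment fails constraints 2, 3, 4.

1. 3k + 5d = 3(2) + 5(6) = 36 — OK.
2. 6 = 4*1 + 2, so 4 does not divide 6 — violated.
3. abs(6 - 2) = 4; 4 > 3, exceeds bound 3 — violated.
4. max(6, 6) = 6, not 9 — violated.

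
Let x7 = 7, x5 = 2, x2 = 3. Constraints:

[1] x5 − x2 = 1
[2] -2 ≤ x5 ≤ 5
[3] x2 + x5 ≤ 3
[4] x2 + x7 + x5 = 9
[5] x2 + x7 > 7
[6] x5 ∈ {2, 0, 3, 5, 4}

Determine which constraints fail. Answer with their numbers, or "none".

No — constraints 1, 3, and 4 are not satisfied.

[1] x5 − x2 = 2 − 3 = -1, not 1 — fails.
[2] x5 = 2 lies in [-2, 5] — holds.
[3] x2 + x5 = 3 + 2 = 5; 5 > 3, bound 3 not met — fails.
[4] x2 + x7 + x5 = 3 + 7 + 2 = 12, not 9 — fails.
[5] x2 + x7 = 3 + 7 = 10; 10 > 7 — holds.
[6] x5 = 2 is in {2, 0, 3, 5, 4} — holds.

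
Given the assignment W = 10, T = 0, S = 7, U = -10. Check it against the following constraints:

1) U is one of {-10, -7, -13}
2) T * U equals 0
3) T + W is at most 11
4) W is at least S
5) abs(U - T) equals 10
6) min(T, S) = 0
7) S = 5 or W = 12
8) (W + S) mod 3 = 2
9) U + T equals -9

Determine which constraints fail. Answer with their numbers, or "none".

Constraints 7 and 9 do not hold.

1) U = -10 is in {-10, -7, -13}  ✓
2) T * U = 0 * (-10) = 0  ✓
3) T + W = 0 + 10 = 10; 10 ≤ 11  ✓
4) W = 10, S = 7; 10 ≥ 7  ✓
5) abs(-10 - 0) = 10  ✓
6) min(0, 7) = 0  ✓
7) S = 7 ≠ 5 and W = 10 ≠ 12; both disjuncts false  ✗
8) W + S = 17; 17 mod 3 = 2  ✓
9) U + T = -10 + 0 = -10, not -9  ✗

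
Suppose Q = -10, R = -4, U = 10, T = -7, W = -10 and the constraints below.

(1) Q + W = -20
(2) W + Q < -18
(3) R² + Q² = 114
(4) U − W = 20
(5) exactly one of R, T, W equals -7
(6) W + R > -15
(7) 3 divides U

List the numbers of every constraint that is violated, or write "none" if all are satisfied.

Constraints 3, 7 are violated.

(1) Q + W = -10 + (-10) = -20 — satisfied.
(2) W + Q = -10 + (-10) = -20; -20 < -18 — satisfied.
(3) R² + Q² = (-4)² + (-10)² = 16 + 100 = 116, not 114 — violated.
(4) U − W = 10 − (-10) = 20 — satisfied.
(5) R=-4, T=-7, W=-10; 1 of them equals -7 — satisfied.
(6) W + R = -10 + (-4) = -14; -14 > -15 — satisfied.
(7) 10 = 3×3 + 1, so 3 does not divide 10 — violated.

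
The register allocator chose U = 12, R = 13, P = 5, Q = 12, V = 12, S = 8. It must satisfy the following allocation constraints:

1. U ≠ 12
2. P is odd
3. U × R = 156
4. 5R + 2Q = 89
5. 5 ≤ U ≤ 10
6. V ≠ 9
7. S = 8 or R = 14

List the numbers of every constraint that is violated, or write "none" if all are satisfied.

The assignment fails constraints 1 and 5.

1. U = 12, but 12 is required to differ  ✘
2. P = 5 is odd  ✔
3. U × R = 12 × 13 = 156  ✔
4. 5R + 2Q = 5(13) + 2(12) = 89  ✔
5. U = 12 is outside [5, 10]  ✘
6. V = 12, and 12 ≠ 9  ✔
7. S = 8 = 8 (first disjunct)  ✔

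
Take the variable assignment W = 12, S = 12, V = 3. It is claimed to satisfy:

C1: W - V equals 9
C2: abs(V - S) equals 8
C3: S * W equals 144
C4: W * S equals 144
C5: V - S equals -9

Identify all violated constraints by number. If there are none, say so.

No — constraint 2 is not satisfied.

C1: W - V = 12 - 3 = 9  true
C2: abs(3 - 12) = 9, not 8  false
C3: S * W = 12 * 12 = 144  true
C4: W * S = 12 * 12 = 144  true
C5: V - S = 3 - 12 = -9  true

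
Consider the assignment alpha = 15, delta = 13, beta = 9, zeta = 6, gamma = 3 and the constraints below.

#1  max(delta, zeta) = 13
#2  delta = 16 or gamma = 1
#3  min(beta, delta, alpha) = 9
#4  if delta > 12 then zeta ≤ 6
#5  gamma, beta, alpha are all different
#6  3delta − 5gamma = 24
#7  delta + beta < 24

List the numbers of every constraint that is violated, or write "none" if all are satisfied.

#1 max(13, 6) = 13 — OK.
#2 delta = 13 ≠ 16 and gamma = 3 ≠ 1; both disjuncts false — violated.
#3 min(9, 13, 15) = 9 — OK.
#4 delta = 13 > 12, so we need zeta ≤ 6; zeta = 6 ≤ 6 — OK.
#5 values 3, 9, 15 are pairwise distinct — OK.
#6 3delta − 5gamma = 3(13) − 5(3) = 24 — OK.
#7 delta + beta = 13 + 9 = 22; 22 < 24 — OK.

Constraint 2 is violated.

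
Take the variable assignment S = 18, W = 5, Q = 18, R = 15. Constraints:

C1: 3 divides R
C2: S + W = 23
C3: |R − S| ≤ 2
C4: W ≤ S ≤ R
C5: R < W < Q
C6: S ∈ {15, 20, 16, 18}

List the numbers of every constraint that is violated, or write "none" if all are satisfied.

C1: 15 / 3 = 5, so 3 divides 15 — holds.
C2: S + W = 18 + 5 = 23 — holds.
C3: |15 − 18| = 3; 3 > 2, exceeds bound 2 — fails.
C4: values 5, 18, 15; S = 18 is not ≤ R = 15 — fails.
C5: values 15, 5, 18; R = 15 is not < W = 5 — fails.
C6: S = 18 is in {15, 20, 16, 18} — holds.

The assignment fails constraints 3, 4, 5.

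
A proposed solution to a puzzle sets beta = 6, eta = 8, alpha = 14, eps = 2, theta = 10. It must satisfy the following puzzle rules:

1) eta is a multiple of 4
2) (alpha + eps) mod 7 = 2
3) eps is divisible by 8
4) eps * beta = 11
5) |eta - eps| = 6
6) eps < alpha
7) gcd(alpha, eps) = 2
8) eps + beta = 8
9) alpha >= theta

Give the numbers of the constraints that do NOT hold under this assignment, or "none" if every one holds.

No — constraints 3, 4 are not satisfied.

1) 8 / 4 = 2, so 4 divides 8 — holds.
2) alpha + eps = 16; 16 mod 7 = 2 — holds.
3) 2 = 8*0 + 2, so 8 does not divide 2 — fails.
4) eps * beta = 2 * 6 = 12, not 11 — fails.
5) |8 - 2| = 6 — holds.
6) eps = 2, alpha = 14; 2 < 14 — holds.
7) gcd(14, 2) = 2 — holds.
8) eps + beta = 2 + 6 = 8 — holds.
9) alpha = 14, theta = 10; 14 ≥ 10 — holds.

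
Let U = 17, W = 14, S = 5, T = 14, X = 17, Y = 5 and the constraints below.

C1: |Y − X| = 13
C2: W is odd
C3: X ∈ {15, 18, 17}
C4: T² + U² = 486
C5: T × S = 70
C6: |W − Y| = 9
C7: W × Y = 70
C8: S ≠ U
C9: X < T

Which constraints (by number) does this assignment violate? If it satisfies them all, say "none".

C1: |5 − 17| = 12, not 13 — does not hold.
C2: W = 14 is even — does not hold.
C3: X = 17 is in {15, 18, 17} — holds.
C4: T² + U² = 14² + 17² = 196 + 289 = 485, not 486 — does not hold.
C5: T × S = 14 × 5 = 70 — holds.
C6: |14 − 5| = 9 — holds.
C7: W × Y = 14 × 5 = 70 — holds.
C8: S = 5, U = 17; distinct — holds.
C9: X = 17, T = 14; 17 ≥ 14 (want <) — does not hold.

Constraints 1, 2, 4, and 9 do not hold.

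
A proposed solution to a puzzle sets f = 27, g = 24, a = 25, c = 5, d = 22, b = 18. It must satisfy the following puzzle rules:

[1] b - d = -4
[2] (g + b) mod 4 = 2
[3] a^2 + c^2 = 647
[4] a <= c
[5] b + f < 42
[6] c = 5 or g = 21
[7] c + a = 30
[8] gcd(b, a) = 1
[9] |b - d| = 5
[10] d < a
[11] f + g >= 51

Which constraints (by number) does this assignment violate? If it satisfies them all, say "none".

Constraints 3, 4, 5, 9 are violated.

[1] b - d = 18 - 22 = -4 — OK.
[2] g + b = 42; 42 mod 4 = 2 — OK.
[3] a^2 + c^2 = 25^2 + 5^2 = 625 + 25 = 650, not 647 — violated.
[4] a = 25, c = 5; 25 > 5 (want ≤) — violated.
[5] b + f = 18 + 27 = 45; 45 ≥ 42, bound 42 not met — violated.
[6] c = 5 = 5 (first disjunct) — OK.
[7] c + a = 5 + 25 = 30 — OK.
[8] gcd(18, 25) = 1 — OK.
[9] |18 - 22| = 4, not 5 — violated.
[10] d = 22, a = 25; 22 < 25 — OK.
[11] f + g = 27 + 24 = 51; 51 ≥ 51 — OK.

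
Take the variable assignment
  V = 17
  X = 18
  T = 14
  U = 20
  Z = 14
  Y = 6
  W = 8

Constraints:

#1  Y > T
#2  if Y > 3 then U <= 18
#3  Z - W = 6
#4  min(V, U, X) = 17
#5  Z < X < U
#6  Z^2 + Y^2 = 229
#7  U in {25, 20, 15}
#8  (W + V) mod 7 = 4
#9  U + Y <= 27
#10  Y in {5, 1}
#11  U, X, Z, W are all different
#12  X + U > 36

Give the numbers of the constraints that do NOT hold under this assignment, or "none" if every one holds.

Violated: 1, 2, 6, and 10.

#1 Y = 6, T = 14; 6 ≤ 14 (want >)  ✗
#2 Y = 6 > 3, so we need U ≤ 18; but U = 20 > 18  ✗
#3 Z - W = 14 - 8 = 6  ✓
#4 min(17, 20, 18) = 17  ✓
#5 values 14 < 18 < 20  ✓
#6 Z^2 + Y^2 = 14^2 + 6^2 = 196 + 36 = 232, not 229  ✗
#7 U = 20 is in {25, 20, 15}  ✓
#8 W + V = 25; 25 mod 7 = 4  ✓
#9 U + Y = 20 + 6 = 26; 26 ≤ 27  ✓
#10 Y = 6 is not in {5, 1}  ✗
#11 values 20, 18, 14, 8 are pairwise distinct  ✓
#12 X + U = 18 + 20 = 38; 38 > 36  ✓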